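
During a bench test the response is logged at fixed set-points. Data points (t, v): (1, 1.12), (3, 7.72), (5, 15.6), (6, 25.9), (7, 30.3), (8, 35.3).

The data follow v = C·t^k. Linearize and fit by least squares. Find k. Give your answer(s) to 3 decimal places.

Linearized form: ln v = k·ln t + ln C. From the 6 transformed points,
Σln t = 8.5252, Σ(ln t)² = 15.1183, Σln v = 15.1337, Σln t·ln v = 26.5464.
Equations: 15.1183·k + 8.5252·ln C = 26.5464;  8.5252·k + 6·ln C = 15.1337.
Δ = 15.1183·6 − (8.5252)² = 18.0313; k = (26.5464·6 − 8.5252·15.1337)/18.0313 = 1.67827, ln C = (15.1183·15.1337 − 8.5252·26.5464)/18.0313 = 0.13770.

k = 1.678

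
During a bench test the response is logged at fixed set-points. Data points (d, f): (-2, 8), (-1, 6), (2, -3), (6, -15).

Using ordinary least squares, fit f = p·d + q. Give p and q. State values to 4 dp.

The normal equations are: 45·p + 5·q = -118;  5·p + 4·q = -4.
(Σd·d = 45, Σd = 5, Σ1 = 4, Σd·f = -118, Σf = -4.)
det = 45·4 − 5² = 155.
p = ((-118)·4 − 5·(-4))/155 = -452/155; q = (45·(-4) − 5·(-118))/155 = 82/31.

p = -2.9161, q = 2.6452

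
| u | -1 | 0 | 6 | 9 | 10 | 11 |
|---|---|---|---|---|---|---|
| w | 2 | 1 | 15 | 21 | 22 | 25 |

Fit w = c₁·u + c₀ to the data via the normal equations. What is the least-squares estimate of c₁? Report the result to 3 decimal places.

c₁ = 2.005

Entries of XᵀX: Σu·u = 339, Σu = 35, Σ1 = 6.
Right-hand side: Σu·w = 772, Σw = 86.
Eliminating c₀: 6·(row 1) − 35·(row 2) gives 809·c₁ = 6·772 − 35·86 = 1622, so c₁ = 1622/809.
Then c₀ = (86 − 35·(1622/809))/6 = 2134/809.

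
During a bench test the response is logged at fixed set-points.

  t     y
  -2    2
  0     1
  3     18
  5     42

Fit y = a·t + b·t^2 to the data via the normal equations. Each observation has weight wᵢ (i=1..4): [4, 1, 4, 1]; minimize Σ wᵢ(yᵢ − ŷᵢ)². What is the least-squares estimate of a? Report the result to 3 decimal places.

a = 1.798

XᵀWX·[a, b]ᵀ = XᵀWy reads: 77·a + 201·b = 410;  201·a + 1013·b = 1730.
Determinant 77·1013 − 201² = 37600.
a = (410·1013 − 201·1730)/37600 = 169/94; b = (77·1730 − 201·410)/37600 = 127/94.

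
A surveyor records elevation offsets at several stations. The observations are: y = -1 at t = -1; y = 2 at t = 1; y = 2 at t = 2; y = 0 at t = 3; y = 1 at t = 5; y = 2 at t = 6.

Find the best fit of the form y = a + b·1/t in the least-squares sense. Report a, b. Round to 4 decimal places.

a = 0.6954, b = 1.5228

From the data, Σ1 = 6, Σ1/t = 6/5, Σ1/t·1/t = 1093/450.
And Σy = 6, Σ1/t·y = 68/15.
So MᵀM·[a, b]ᵀ = Mᵀy: [[6, 6/5]; [6/5, 1093/450]]·[a, b]ᵀ = [6, 68/15]ᵀ.
det = 6·(1093/450) − (6/5)² = 197/15.
a = (6·(1093/450) − (6/5)·(68/15))/(197/15) = 137/197; b = (6·(68/15) − (6/5)·6)/(197/15) = 300/197.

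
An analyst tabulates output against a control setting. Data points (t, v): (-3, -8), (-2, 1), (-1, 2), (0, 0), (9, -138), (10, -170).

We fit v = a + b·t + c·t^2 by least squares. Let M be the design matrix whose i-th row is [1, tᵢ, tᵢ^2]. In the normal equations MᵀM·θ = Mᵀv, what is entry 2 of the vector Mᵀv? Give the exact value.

-2922

Entry 2 ↔ basis t, so (Mᵀv)_{2} = Σᵢ (t)·vᵢ = (-3)·(-8) + (-2)·(1) + (-1)·(2) + (0)·(0) + (9)·(-138) + (10)·(-170) = -2922.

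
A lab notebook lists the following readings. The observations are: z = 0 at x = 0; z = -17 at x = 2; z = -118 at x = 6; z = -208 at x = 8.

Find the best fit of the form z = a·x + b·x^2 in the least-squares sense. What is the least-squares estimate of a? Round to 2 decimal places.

From the data, Σx·x = 104, Σx·x^2 = 736, Σx^2·x^2 = 5408.
For Mᵀz: Σx·z = -2406, Σx^2·z = -17628.
Determinant 104·5408 − 736² = 20736.
a = ((-2406)·5408 − 736·(-17628))/20736 = -65/36; b = (104·(-17628) − 736·(-2406))/20736 = -217/72.

a = -1.81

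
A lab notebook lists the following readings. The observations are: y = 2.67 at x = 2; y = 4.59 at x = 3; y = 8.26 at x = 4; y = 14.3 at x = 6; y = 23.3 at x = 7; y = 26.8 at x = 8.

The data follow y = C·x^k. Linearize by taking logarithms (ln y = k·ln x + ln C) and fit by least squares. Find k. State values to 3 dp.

Taking logs, ln y = k·ln x + ln C, so regress ln y on ln x.
AᵀA = [[14.9303, 8.9952]; [8.9952, 6]], rhs = [23.0131, 13.7145]ᵀ  (here Σln x = 8.9952, Σ(ln x)² = 14.9303, Σln y = 13.7145, Σln x·ln y = 23.0131).
Δ = 14.9303·6 − (8.9952)² = 8.6686; k = (23.0131·6 − 8.9952·13.7145)/8.6686 = 1.69747, ln C = (14.9303·13.7145 − 8.9952·23.0131)/8.6686 = -0.25908.

k = 1.697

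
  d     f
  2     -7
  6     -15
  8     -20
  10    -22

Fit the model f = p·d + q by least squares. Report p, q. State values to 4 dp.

Forming XᵀX = [[204, 26]; [26, 4]] and Xᵀf = [-484, -64]ᵀ gives XᵀX·[p, q]ᵀ = Xᵀf.
det = 204·4 − 26² = 140.
p = ((-484)·4 − 26·(-64))/140 = -68/35; q = (204·(-64) − 26·(-484))/140 = -118/35.

p = -1.9429, q = -3.3714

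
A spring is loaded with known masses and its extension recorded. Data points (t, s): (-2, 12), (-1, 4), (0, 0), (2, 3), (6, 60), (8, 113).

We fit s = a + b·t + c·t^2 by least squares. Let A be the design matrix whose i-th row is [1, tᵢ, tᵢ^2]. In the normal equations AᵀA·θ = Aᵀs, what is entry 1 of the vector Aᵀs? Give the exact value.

192

Entry 1 ↔ basis 1, so (Aᵀs)_{1} = Σᵢ sᵢ = (1)·(12) + (1)·(4) + (1)·(0) + (1)·(3) + (1)·(60) + (1)·(113) = 192.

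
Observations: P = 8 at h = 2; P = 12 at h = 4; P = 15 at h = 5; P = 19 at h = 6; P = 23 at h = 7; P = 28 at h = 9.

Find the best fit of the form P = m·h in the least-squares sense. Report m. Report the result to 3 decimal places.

m = 3.156

The normal equations are: 211·m = 666.
(Σh·h = 211, Σh·P = 666.)
Hence m = 666 / 211 ≈ 3.1564.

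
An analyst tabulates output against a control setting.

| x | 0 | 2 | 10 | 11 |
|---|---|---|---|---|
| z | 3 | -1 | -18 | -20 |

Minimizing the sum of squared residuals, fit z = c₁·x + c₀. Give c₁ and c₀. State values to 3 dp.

MᵀM·[c₁, c₀]ᵀ = Mᵀz reads: 225·c₁ + 23·c₀ = -402;  23·c₁ + 4·c₀ = -36.
(Σx·x = 225, Σx = 23, Σ1 = 4, Σx·z = -402, Σz = -36.)
det = 225·4 − 23² = 371.
c₁ = ((-402)·4 − 23·(-36))/371 = -780/371; c₀ = (225·(-36) − 23·(-402))/371 = 1146/371.

c₁ = -2.102, c₀ = 3.089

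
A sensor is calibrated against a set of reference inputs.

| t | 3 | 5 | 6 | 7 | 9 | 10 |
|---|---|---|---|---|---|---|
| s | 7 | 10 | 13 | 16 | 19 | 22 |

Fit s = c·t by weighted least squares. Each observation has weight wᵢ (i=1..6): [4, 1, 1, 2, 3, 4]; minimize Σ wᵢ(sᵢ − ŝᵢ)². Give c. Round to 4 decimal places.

c = 2.1826

The normal equations are: 838·c = 1829.
c = 1829/838 = 2.18258.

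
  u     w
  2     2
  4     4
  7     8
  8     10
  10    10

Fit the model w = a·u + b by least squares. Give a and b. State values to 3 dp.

Compute the Gram sums: Σu·u = 233, Σu = 31, Σ1 = 5.
Right-hand side: Σu·w = 256, Σw = 34.
Normal equations: [[233, 31]; [31, 5]]·[a, b]ᵀ = [256, 34]ᵀ.
Eliminating b: 5·(row 1) − 31·(row 2) gives 204·a = 5·256 − 31·34 = 226, so a = 113/102.
Then b = (34 − 31·(113/102))/5 = -7/102.

a = 1.108, b = -0.069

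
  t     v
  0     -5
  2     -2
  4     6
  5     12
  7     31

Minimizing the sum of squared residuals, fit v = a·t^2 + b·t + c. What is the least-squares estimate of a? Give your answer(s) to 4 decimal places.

Sums needed: Σt^2·t^2 = 3298, Σt^2·t = 540, Σt^2 = 94, Σt·t = 94, Σt = 18, Σ1 = 5.
And Σt^2·v = 1907, Σt·v = 297, Σv = 42.
So XᵀX·[a, b, c]ᵀ = Xᵀv: [[3298, 540, 94]; [540, 94, 18]; [94, 18, 5]]·[a, b, c]ᵀ = [1907, 297, 42]ᵀ.
Inverting the 3×3 Gram matrix, [a, b, c]ᵀ = [8087/10142, -5193/10142, -24074/5071]ᵀ.

a = 0.7974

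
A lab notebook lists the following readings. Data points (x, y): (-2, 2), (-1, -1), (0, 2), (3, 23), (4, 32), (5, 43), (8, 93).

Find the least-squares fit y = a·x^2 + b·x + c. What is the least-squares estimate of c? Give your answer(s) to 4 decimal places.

With design matrix M, MᵀM = [[5075, 719, 119]; [719, 119, 17]; [119, 17, 7]] and Mᵀy = [7753, 1153, 194]ᵀ.
Solving the 3×3 system (Gaussian elimination) gives a = 61855/60998, b = 27563/8714, c = 85205/30499.

c = 2.7937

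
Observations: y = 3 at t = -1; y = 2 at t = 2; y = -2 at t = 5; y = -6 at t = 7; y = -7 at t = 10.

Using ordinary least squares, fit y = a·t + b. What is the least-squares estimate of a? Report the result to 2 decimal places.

a = -1.02

MᵀM·[a, b]ᵀ = Mᵀy reads: 179·a + 23·b = -121;  23·a + 5·b = -10.
Determinant 179·5 − 23² = 366.
a = ((-121)·5 − 23·(-10))/366 = -125/122; b = (179·(-10) − 23·(-121))/366 = 331/122.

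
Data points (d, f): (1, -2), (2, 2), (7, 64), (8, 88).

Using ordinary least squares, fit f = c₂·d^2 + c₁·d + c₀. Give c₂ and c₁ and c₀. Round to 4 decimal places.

c₂ = 1.6667, c₁ = -2.2973, c₀ = -0.8288

Entries of AᵀA: Σd^2·d^2 = 6514, Σd^2·d = 864, Σd^2 = 118, Σd·d = 118, Σd = 18, Σ1 = 4.
And Σd^2·f = 8774, Σd·f = 1154, Σf = 152.
Solving the 3×3 system (Gaussian elimination) gives c₂ = 5/3, c₁ = -85/37, c₀ = -92/111.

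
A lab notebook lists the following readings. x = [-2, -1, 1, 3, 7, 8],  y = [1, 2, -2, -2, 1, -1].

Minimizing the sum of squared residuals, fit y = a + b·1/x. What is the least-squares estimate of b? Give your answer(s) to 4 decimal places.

b = -2.1424

Forming MᵀM = [[6, 17/168]; [17/168, 67657/28224]] and Mᵀy = [-1, -865/168]ᵀ gives MᵀM·[a, b]ᵀ = Mᵀy.
Δ = 6·(67657/28224) − (17/168)² = 405653/28224.
a = ((-1)·(67657/28224) − (17/168)·(-865/168))/(405653/28224) = -52952/405653; b = (6·(-865/168) − (17/168)·(-1))/(405653/28224) = -869064/405653.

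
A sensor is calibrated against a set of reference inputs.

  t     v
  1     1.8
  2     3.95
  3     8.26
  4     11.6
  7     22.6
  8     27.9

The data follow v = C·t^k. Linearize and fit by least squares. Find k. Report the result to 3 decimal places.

k = 1.330

Let Y = ln v. Fitting Y = k·ln t + ln C by least squares:
Σln t = 7.2034, Σ(ln t)² = 11.7199, Σln v = 12.9705, Σln t·ln v = 19.6586.
Normal system: [[11.7199, 7.2034]; [7.2034, 6]]·[k, ln C]ᵀ = [19.6586, 12.9705]ᵀ.
Slope k = (n·Σln t·ln v − Σln t·Σln v)/(n·Σ(ln t)² − (Σln t)²) = (6·19.6586 − 7.2034·12.9705)/18.4301 = 1.33041; ln C = (Σln v − k·Σln t)/n = 0.56450.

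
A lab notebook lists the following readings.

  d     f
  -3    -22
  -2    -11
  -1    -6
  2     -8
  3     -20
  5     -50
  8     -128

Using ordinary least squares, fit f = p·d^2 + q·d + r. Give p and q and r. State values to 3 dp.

Compute the Gram sums: Σd^2·d^2 = 4916, Σd^2·d = 636, Σd^2 = 116, Σd·d = 116, Σd = 12, Σ1 = 7.
And Σd^2·f = -9902, Σd·f = -1256, Σf = -245.
So MᵀM·[p, q, r]ᵀ = Mᵀf: [[4916, 636, 116]; [636, 116, 12]; [116, 12, 7]]·[p, q, r]ᵀ = [-9902, -1256, -245]ᵀ.
Row-reducing yields p = -168037/82768, q = 44663/82768, r = -1686/739.

p = -2.030, q = 0.540, r = -2.281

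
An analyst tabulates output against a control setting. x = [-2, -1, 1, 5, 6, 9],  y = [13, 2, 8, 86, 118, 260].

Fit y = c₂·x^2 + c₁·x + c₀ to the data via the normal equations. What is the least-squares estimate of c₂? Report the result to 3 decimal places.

c₂ = 3.024

Forming AᵀA = [[8500, 1062, 148]; [1062, 148, 18]; [148, 18, 6]] and Aᵀy = [27520, 3458, 487]ᵀ gives AᵀA·[c₂, c₁, c₀]ᵀ = Aᵀy.
Row-reducing yields c₂ = 67063/22174, c₁ = 15088/11087, c₀ = 55041/22174.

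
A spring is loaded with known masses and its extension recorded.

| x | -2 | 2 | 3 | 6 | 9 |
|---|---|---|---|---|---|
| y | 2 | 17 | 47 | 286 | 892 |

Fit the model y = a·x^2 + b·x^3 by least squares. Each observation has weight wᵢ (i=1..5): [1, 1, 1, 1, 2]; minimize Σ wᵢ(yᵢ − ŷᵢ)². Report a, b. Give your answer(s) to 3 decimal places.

The normal equations are: 14531·a + 126117·b = 155299;  126117·a + 1110395·b = 1363701.
Eliminating b: 1110395·(row 1) − 126117·(row 2) gives 229652056·a = 1110395·155299 − 126117·1363701 = 457354088, so a = 57169261/28706507.
Then b = (1363701 − 126117·(57169261/28706507))/1110395 = 28761906/28706507.

a = 1.992, b = 1.002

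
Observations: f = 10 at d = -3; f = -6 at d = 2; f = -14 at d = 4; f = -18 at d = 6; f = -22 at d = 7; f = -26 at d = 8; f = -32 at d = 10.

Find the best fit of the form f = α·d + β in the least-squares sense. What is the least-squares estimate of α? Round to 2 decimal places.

α = -3.22

The normal equations are: 278·α + 34·β = -888;  34·α + 7·β = -108.
det = 278·7 − 34² = 790.
α = ((-888)·7 − 34·(-108))/790 = -1272/395; β = (278·(-108) − 34·(-888))/790 = 84/395.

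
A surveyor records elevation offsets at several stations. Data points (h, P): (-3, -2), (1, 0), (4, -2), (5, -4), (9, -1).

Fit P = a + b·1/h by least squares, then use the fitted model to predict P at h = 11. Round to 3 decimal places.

Compute the Gram sums: Σ1 = 5, Σ1/h = 221/180, Σ1/h·1/h = 39721/32400.
And ΣP = -9, Σ1/h·P = -67/90.
Normal equations: [[5, 221/180]; [221/180, 39721/32400]]·[a, b]ᵀ = [-9, -67/90]ᵀ.
Eliminating b: (39721/32400)·(row 1) − (221/180)·(row 2) gives (37441/8100)·a = (39721/32400)·(-9) − (221/180)·(-67/90) = -13115/1296, so a = -327875/149764.
Then b = ((-67/90) − (221/180)·(-327875/149764))/(39721/32400) = 59355/37441.
At h = 11: P̂ = (-327875/149764)·(1) + (59355/37441)·(1/11) = -3369205/1647404.

P̂ = -2.045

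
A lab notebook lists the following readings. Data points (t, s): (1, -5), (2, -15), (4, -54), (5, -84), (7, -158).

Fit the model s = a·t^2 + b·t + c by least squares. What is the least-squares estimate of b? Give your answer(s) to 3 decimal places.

Sums needed: Σt^2·t^2 = 3299, Σt^2·t = 541, Σt^2 = 95, Σt·t = 95, Σt = 19, Σ1 = 5.
For Xᵀs: Σt^2·s = -10771, Σt·s = -1777, Σs = -316.
Normal equations: [[3299, 541, 95]; [541, 95, 19]; [95, 19, 5]]·[a, b, c]ᵀ = [-10771, -1777, -316]ᵀ.
Solving the 3×3 system (Gaussian elimination) gives a = -1381/462, b = -773/462, c = -1/21.

b = -1.673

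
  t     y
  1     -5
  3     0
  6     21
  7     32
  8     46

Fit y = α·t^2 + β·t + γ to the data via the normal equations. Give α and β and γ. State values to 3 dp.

With design matrix M, MᵀM = [[7875, 1099, 159]; [1099, 159, 25]; [159, 25, 5]] and Mᵀy = [5263, 713, 94]ᵀ.
Solving the 3×3 system (Gaussian elimination) gives α = 8593/8558, β = -15667/8558, γ = -17016/4279.

α = 1.004, β = -1.831, γ = -3.977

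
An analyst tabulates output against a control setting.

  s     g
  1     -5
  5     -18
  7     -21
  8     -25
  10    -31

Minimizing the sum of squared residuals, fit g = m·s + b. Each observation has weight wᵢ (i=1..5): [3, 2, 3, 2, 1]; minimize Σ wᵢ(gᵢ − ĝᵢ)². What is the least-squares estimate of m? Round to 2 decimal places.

m = -2.80

Normal-equation sums: Σwᵢ·s·s = 428, Σwᵢ·s = 60, Σwᵢ·1 = 11.
And Σwᵢ·s·g = -1346, Σwᵢ·g = -195.
Normal equations: [[428, 60]; [60, 11]]·[m, b]ᵀ = [-1346, -195]ᵀ.
det = 428·11 − 60² = 1108.
m = ((-1346)·11 − 60·(-195))/1108 = -1553/554; b = (428·(-195) − 60·(-1346))/1108 = -675/277.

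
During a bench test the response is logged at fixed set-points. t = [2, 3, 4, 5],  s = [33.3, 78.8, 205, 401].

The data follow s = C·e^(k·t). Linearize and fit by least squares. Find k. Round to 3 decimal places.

k = 0.842

With ln sᵢ as the transformed response and tᵢ as the regressor:
XᵀX = [[54.0000, 14.0000]; [14.0000, 4]], rhs = [71.3737, 19.1894]ᵀ  (here Σt = 14.0000, Σ(t)² = 54.0000, Σln s = 19.1894, Σt·ln s = 71.3737).
Δ = 54.0000·4 − (14.0000)² = 20.0000; k = (71.3737·4 − 14.0000·19.1894)/20.0000 = 0.84213, ln C = (54.0000·19.1894 − 14.0000·71.3737)/20.0000 = 1.84990.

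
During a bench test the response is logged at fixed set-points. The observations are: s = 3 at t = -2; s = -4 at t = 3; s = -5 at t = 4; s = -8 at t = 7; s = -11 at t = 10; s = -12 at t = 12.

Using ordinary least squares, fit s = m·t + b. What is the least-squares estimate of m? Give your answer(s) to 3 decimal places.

m = -1.070

Entries of XᵀX: Σt·t = 322, Σt = 34, Σ1 = 6.
For Xᵀs: Σt·s = -348, Σs = -37.
Normal equations: [[322, 34]; [34, 6]]·[m, b]ᵀ = [-348, -37]ᵀ.
Eliminating b: 6·(row 1) − 34·(row 2) gives 776·m = 6·(-348) − 34·(-37) = -830, so m = -415/388.
Then b = ((-37) − 34·(-415/388))/6 = -41/388.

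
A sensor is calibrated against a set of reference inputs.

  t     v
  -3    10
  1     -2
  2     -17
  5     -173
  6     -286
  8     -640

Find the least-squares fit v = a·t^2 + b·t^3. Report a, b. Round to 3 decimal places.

a = -1.865, b = -1.016

The normal equations are: 6115·a + 43459·b = -55561;  43459·a + 325219·b = -411489.
(Σt^2·t^2 = 6115, Σt^2·t^3 = 43459, Σt^3·t^3 = 325219, Σt^2·v = -55561, Σt^3·v = -411489.)
Δ = 6115·325219 − 43459² = 100029504.
a = ((-55561)·325219 − 43459·(-411489))/100029504 = -23324051/12503688; b = (6115·(-411489) − 43459·(-55561))/100029504 = -12703717/12503688.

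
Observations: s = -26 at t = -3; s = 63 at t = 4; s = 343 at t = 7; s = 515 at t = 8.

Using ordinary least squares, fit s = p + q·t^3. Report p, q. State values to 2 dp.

Setting ∂/∂p … = 0 gives: 4·p + 892·q = 895;  892·p + 384618·q = 386063.
(Σ1 = 4, Σt^3 = 892, Σt^3·t^3 = 384618, Σs = 895, Σt^3·s = 386063.)
Δ = 4·384618 − 892² = 742808.
p = (895·384618 − 892·386063)/742808 = -67543/371404; q = (4·386063 − 892·895)/742808 = 93239/92851.

p = -0.18, q = 1.00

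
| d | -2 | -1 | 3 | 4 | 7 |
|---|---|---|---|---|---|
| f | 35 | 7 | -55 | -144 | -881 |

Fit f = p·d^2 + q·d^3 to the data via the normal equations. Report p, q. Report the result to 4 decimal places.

Normal-equation sums: Σd^2·d^2 = 2755, Σd^2·d^3 = 18041, Σd^3·d^3 = 122539.
Right-hand side: Σd^2·f = -45821, Σd^3·f = -313171.
So AᵀA·[p, q]ᵀ = Aᵀf: [[2755, 18041]; [18041, 122539]]·[p, q]ᵀ = [-45821, -313171]ᵀ.
Δ = 2755·122539 − 18041² = 12117264.
p = ((-45821)·122539 − 18041·(-313171))/12117264 = 2921541/1009772; q = (2755·(-313171) − 18041·(-45821))/12117264 = -3010787/1009772.

p = 2.8933, q = -2.9817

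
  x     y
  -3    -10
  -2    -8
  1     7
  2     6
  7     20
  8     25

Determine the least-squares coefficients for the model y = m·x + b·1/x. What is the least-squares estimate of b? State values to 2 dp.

The normal system AᵀA·[m, b]ᵀ = Aᵀy is [[131, 6]; [6, 46489/28224]]·[m, b]ᵀ = [405, 3917/168]ᵀ.
Determinant 131·(46489/28224) − 6² = 5073995/28224.
m = (405·(46489/28224) − 6·(3917/168))/(5073995/28224) = 14879709/5073995; b = (131·(3917/168) − 6·405)/(5073995/28224) = 17621016/5073995.

b = 3.47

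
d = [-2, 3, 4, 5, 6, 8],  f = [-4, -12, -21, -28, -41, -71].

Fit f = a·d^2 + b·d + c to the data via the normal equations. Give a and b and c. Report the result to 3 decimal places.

Normal-equation sums: Σd^2·d^2 = 6370, Σd^2·d = 936, Σd^2 = 154, Σd·d = 154, Σd = 24, Σ1 = 6.
Moment sums: Σd^2·f = -7180, Σd·f = -1066, Σf = -177.
So XᵀX·[a, b, c]ᵀ = Xᵀf: [[6370, 936, 154]; [936, 154, 24]; [154, 24, 6]]·[a, b, c]ᵀ = [-7180, -1066, -177]ᵀ.
Row-reducing yields a = -57579/56708, b = -8087/14177, c = -65633/56708.

a = -1.015, b = -0.570, c = -1.157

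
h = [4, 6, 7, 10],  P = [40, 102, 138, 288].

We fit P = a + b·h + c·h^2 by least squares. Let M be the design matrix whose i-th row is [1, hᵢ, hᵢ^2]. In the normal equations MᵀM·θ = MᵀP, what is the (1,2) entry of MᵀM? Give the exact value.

Row 1 ↔ basis 1, column 2 ↔ basis h, so (MᵀM)_{1,2} = Σᵢ h = (1)·(4) + (1)·(6) + (1)·(7) + (1)·(10) = 27.

27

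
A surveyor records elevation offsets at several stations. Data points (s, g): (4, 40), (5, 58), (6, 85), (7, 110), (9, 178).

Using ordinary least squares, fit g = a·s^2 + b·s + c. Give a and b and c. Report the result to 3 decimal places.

The normal equations are: 11139·a + 1477·b + 207·c = 24958;  1477·a + 207·b + 31·c = 3332;  207·a + 31·b + 5·c = 471.
(Σs^2·s^2 = 11139, Σs^2·s = 1477, Σs^2 = 207, Σs·s = 207, Σs = 31, Σ1 = 5, Σs^2·g = 24958, Σs·g = 3332, Σg = 471.)
Row-reducing yields a = 2657/1358, b = 3029/1358, c = -428/679.

a = 1.957, b = 2.230, c = -0.630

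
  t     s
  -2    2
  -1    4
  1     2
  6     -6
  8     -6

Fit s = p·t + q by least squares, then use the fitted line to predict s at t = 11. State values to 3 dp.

Entries of MᵀM: Σt·t = 106, Σt = 12, Σ1 = 5.
And Σt·s = -90, Σs = -4.
Determinant 106·5 − 12² = 386.
p = ((-90)·5 − 12·(-4))/386 = -201/193; q = (106·(-4) − 12·(-90))/386 = 328/193.
At t = 11: ŝ = (-201/193)·(11) + (328/193)·(1) = -1883/193.

ŝ = -9.756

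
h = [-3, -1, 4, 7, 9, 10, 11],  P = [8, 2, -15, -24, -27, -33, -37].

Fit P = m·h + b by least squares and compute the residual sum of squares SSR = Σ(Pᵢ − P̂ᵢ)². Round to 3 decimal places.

SSR = 9.757

With design matrix M, MᵀM = [[377, 37]; [37, 7]] and MᵀP = [-1234, -126]ᵀ.
det = 377·7 − 37² = 1270.
m = ((-1234)·7 − 37·(-126))/1270 = -1988/635; b = (377·(-126) − 37·(-1234))/1270 = -922/635.
Residuals: 38/635, 204/635, -651/635, -402/635, 1669/635, -153/635, -141/127; SSR = 6196/635.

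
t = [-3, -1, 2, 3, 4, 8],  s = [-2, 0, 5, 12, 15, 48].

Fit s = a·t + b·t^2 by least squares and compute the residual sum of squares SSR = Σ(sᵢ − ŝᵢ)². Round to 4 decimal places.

SSR = 6.7273

The normal system AᵀA·[a, b]ᵀ = Aᵀs is [[103, 583]; [583, 4531]]·[a, b]ᵀ = [496, 3422]ᵀ.
Eliminating b: 4531·(row 1) − 583·(row 2) gives 126804·a = 4531·496 − 583·3422 = 252350, so a = 126175/63402.
Then b = (3422 − 583·(126175/63402))/4531 = 31649/63402.
Residuals: -5520/10567, 47263/31701, -30968/31701, 16243/10567, -10009/10567, 4180/31701; SSR = 213263/31701.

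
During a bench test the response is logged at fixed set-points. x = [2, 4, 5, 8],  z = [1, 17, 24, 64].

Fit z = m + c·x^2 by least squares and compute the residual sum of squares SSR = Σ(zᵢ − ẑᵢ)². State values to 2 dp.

Forming AᵀA = [[4, 109]; [109, 4993]] and Aᵀz = [106, 4972]ᵀ gives AᵀA·[m, c]ᵀ = Aᵀz.
det = 4·4993 − 109² = 8091.
m = (106·4993 − 109·4972)/8091 = -1410/899; c = (4·4972 − 109·106)/8091 = 926/899.
Residuals: -45/29, 1877/899, -164/899, -318/899; SSR = 6226/899.

SSR = 6.93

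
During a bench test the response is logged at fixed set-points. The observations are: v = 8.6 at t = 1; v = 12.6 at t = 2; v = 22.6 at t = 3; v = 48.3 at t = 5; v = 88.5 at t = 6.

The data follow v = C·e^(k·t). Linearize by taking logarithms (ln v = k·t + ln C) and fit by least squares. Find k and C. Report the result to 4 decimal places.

With ln vᵢ as the transformed response and tᵢ as the regressor:
Σt = 17.0000, Σ(t)² = 75.0000, Σln v = 16.1638, Σt·ln v = 62.8582.
Equations: 75.0000·k + 17.0000·ln C = 62.8582;  17.0000·k + 5·ln C = 16.1638.
Slope k = (n·Σt·ln v − Σt·Σln v)/(n·Σ(t)² − (Σt)²) = (5·62.8582 − 17.0000·16.1638)/86.0000 = 0.45937; ln C = (Σln v − k·Σt)/n = 1.67092, so C = exp(1.67092) = 5.31706.

k = 0.4594, C = 5.3171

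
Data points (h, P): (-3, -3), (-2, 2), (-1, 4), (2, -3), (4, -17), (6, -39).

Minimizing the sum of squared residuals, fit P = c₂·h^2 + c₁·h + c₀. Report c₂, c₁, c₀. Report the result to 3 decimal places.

With design matrix X, XᵀX = [[1666, 252, 70]; [252, 70, 6]; [70, 6, 6]] and XᵀP = [-1703, -307, -56]ᵀ.
Solving the 3×3 system (Gaussian elimination) gives c₂ = -6449/6370, c₁ = -73/70, c₀ = 1602/455.

c₂ = -1.012, c₁ = -1.043, c₀ = 3.521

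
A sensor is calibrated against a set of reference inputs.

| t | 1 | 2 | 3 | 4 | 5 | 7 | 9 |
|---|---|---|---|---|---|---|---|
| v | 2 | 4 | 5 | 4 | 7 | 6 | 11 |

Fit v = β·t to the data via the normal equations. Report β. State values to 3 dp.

Entries of MᵀM: Σt·t = 185.
Moment sums: Σt·v = 217.
Hence β = 217 / 185 ≈ 1.17297.

β = 1.173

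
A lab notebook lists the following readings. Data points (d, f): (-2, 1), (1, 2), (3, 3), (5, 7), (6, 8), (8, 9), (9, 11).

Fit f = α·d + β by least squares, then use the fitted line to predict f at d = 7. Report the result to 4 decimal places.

AᵀA·[α, β]ᵀ = Aᵀf reads: 220·α + 30·β = 263;  30·α + 7·β = 41.
(Σd·d = 220, Σd = 30, Σ1 = 7, Σd·f = 263, Σf = 41.)
det = 220·7 − 30² = 640.
α = (263·7 − 30·41)/640 = 611/640; β = (220·41 − 30·263)/640 = 113/64.
At d = 7: f̂ = (611/640)·(7) + (113/64)·(1) = 5407/640.

f̂ = 8.4484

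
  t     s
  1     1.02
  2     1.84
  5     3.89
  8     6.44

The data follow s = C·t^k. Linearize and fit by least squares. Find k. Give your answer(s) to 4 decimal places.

With ln sᵢ as the transformed response and ln tᵢ as the regressor:
Σln t = 4.3820, Σ(ln t)² = 7.3948, Σln s = 3.8505, Σln t·ln s = 6.4820.
Equations: 7.3948·k + 4.3820·ln C = 6.4820;  4.3820·k + 4·ln C = 3.8505.
Slope k = (n·Σln t·ln s − Σln t·Σln s)/(n·Σ(ln t)² − (Σln t)²) = (4·6.4820 − 4.3820·3.8505)/10.3771 = 0.87257; ln C = (Σln s − k·Σln t)/n = 0.00672.

k = 0.8726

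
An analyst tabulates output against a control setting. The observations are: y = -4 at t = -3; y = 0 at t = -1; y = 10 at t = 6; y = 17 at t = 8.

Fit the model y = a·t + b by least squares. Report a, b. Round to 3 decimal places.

a = 1.771, b = 1.324

MᵀM·[a, b]ᵀ = Mᵀy reads: 110·a + 10·b = 208;  10·a + 4·b = 23.
(Σt·t = 110, Σt = 10, Σ1 = 4, Σt·y = 208, Σy = 23.)
Eliminating b: 4·(row 1) − 10·(row 2) gives 340·a = 4·208 − 10·23 = 602, so a = 301/170.
Then b = (23 − 10·(301/170))/4 = 45/34.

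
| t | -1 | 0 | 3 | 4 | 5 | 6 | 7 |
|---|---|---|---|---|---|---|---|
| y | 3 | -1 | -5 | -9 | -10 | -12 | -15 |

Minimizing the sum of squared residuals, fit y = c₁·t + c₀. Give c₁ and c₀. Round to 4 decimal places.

Setting ∂/∂c₁ … = 0 gives: 136·c₁ + 24·c₀ = -281;  24·c₁ + 7·c₀ = -49.
(Σt·t = 136, Σt = 24, Σ1 = 7, Σt·y = -281, Σy = -49.)
det = 136·7 − 24² = 376.
c₁ = ((-281)·7 − 24·(-49))/376 = -791/376; c₀ = (136·(-49) − 24·(-281))/376 = 10/47.

c₁ = -2.1037, c₀ = 0.2128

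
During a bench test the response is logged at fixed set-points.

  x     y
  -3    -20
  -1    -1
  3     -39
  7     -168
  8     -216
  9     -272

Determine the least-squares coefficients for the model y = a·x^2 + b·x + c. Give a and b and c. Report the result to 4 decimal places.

The normal equations are: 13221·a + 1583·b + 213·c = -44620;  1583·a + 213·b + 23·c = -5408;  213·a + 23·b + 6·c = -716.
(Σx^2·x^2 = 13221, Σx^2·x = 1583, Σx^2 = 213, Σx·x = 213, Σx = 23, Σ1 = 6, Σx^2·y = -44620, Σx·y = -5408, Σy = -716.)
Solving the 3×3 system (Gaussian elimination) gives a = -76201/25494, b = -25343/8498, c = -22852/12747.

a = -2.9890, b = -2.9822, c = -1.7927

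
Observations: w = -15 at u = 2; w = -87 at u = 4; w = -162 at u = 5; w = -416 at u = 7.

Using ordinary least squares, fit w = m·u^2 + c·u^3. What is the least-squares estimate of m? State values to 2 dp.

Setting ∂/∂m … = 0 gives: 3298·m + 20988·c = -25886;  20988·m + 137434·c = -168626.
det = 3298·137434 − 20988² = 12761188.
m = ((-25886)·137434 − 20988·(-168626))/12761188 = -420319/290027; c = (3298·(-168626) − 20988·(-25886))/12761188 = -3208295/3190297.

m = -1.45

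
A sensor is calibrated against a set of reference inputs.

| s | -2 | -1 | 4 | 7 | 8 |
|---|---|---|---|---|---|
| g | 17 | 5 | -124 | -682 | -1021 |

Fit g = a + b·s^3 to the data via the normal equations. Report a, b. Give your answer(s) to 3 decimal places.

a = 2.647, b = -1.998

Setting ∂/∂a … = 0 gives: 5·a + 910·b = -1805;  910·a + 383954·b = -764755.
(Σ1 = 5, Σs^3 = 910, Σs^3·s^3 = 383954, Σg = -1805, Σs^3·g = -764755.)
Determinant 5·383954 − 910² = 1091670.
a = ((-1805)·383954 − 910·(-764755))/1091670 = 96336/36389; b = (5·(-764755) − 910·(-1805))/1091670 = -145415/72778.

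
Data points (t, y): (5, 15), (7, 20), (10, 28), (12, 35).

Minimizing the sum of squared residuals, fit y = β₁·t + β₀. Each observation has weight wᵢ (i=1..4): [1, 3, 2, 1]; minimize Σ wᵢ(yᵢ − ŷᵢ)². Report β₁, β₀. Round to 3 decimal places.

β₁ = 2.810, β₀ = 0.427

With design matrix M, MᵀWM = [[516, 58]; [58, 7]] and MᵀWy = [1475, 166]ᵀ.
det = 516·7 − 58² = 248.
β₁ = (1475·7 − 58·166)/248 = 697/248; β₀ = (516·166 − 58·1475)/248 = 53/124.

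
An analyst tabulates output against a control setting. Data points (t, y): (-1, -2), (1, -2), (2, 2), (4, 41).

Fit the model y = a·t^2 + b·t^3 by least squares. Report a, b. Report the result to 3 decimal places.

a = -1.620, b = 1.045

Entries of AᵀA: Σt^2·t^2 = 274, Σt^2·t^3 = 1056, Σt^3·t^3 = 4162.
Right-hand side: Σt^2·y = 660, Σt^3·y = 2640.
Determinant 274·4162 − 1056² = 25252.
a = (660·4162 − 1056·2640)/25252 = -10230/6313; b = (274·2640 − 1056·660)/25252 = 6600/6313.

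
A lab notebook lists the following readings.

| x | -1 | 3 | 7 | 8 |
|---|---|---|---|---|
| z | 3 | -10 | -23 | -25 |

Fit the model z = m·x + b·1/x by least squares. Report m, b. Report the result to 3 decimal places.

Forming AᵀA = [[123, 4]; [4, 32377/28224]] and Aᵀz = [-394, -2141/168]ᵀ gives AᵀA·[m, b]ᵀ = Aᵀz.
Eliminating b: (32377/28224)·(row 1) − 4·(row 2) gives (1176929/9408)·m = (32377/28224)·(-394) − 4·(-2141/168) = -5658893/14112, so m = -11317786/3530787.
Then b = ((-2141/168) − 4·(-11317786/3530787))/(32377/28224) = 79800/1176929.

m = -3.205, b = 0.068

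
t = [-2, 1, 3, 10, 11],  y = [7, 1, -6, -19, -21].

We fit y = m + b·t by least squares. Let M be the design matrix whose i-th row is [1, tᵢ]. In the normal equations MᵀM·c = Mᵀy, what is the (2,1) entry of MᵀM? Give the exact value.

23

Row 2 ↔ basis t, column 1 ↔ basis 1, so (MᵀM)_{2,1} = Σᵢ t = (-2)·(1) + (1)·(1) + (3)·(1) + (10)·(1) + (11)·(1) = 23.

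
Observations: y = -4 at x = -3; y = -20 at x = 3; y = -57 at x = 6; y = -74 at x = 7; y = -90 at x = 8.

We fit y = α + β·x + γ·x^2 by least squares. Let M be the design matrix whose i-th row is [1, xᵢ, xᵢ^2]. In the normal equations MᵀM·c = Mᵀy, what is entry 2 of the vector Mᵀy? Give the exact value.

-1628

Entry 2 ↔ basis x, so (Mᵀy)_{2} = Σᵢ (x)·yᵢ = (-3)·(-4) + (3)·(-20) + (6)·(-57) + (7)·(-74) + (8)·(-90) = -1628.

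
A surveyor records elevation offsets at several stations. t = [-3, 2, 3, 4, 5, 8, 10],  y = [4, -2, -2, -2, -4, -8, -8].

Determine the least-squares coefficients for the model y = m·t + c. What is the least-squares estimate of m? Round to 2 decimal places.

m = -0.96

Setting ∂/∂m … = 0 gives: 227·m + 29·c = -194;  29·m + 7·c = -22.
det = 227·7 − 29² = 748.
m = ((-194)·7 − 29·(-22))/748 = -180/187; c = (227·(-22) − 29·(-194))/748 = 158/187.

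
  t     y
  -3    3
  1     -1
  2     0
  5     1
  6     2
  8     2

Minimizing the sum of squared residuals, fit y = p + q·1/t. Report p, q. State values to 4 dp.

p = 2.0499, q = -3.1956

With design matrix A, AᵀA = [[6, 199/120]; [199/120, 20801/14400]] and Aᵀy = [7, -73/60]ᵀ.
Determinant 6·(20801/14400) − (199/120)² = 17041/2880.
p = (7·(20801/14400) − (199/120)·(-73/60))/(17041/2880) = 174661/85205; q = (6·(-73/60) − (199/120)·7)/(17041/2880) = -54456/17041.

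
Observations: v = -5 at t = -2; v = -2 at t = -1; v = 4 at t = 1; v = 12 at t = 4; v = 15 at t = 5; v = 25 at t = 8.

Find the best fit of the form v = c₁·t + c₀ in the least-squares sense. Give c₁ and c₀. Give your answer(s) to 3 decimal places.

From the data, Σt·t = 111, Σt = 15, Σ1 = 6.
And Σt·v = 339, Σv = 49.
MᵀM·[c₁, c₀]ᵀ = Mᵀv becomes [[111, 15]; [15, 6]]·[c₁, c₀]ᵀ = [339, 49]ᵀ.
Determinant 111·6 − 15² = 441.
c₁ = (339·6 − 15·49)/441 = 433/147; c₀ = (111·49 − 15·339)/441 = 118/147.

c₁ = 2.946, c₀ = 0.803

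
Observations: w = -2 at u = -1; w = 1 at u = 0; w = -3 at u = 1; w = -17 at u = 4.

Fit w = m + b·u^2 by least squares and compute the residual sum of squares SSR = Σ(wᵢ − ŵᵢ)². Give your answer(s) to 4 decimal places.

SSR = 4.5791

The normal system XᵀX·[m, b]ᵀ = Xᵀw is [[4, 18]; [18, 258]]·[m, b]ᵀ = [-21, -277]ᵀ.
Eliminating b: 258·(row 1) − 18·(row 2) gives 708·m = 258·(-21) − 18·(-277) = -432, so m = -36/59.
Then b = ((-277) − 18·(-36/59))/258 = -365/354.
Residuals: -127/354, 95/59, -481/354, 19/177; SSR = 1621/354.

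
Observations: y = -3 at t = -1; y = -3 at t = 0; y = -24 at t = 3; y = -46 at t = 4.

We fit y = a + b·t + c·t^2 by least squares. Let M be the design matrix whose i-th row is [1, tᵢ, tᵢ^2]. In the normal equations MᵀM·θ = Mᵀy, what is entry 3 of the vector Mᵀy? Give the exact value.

Entry 3 ↔ basis t^2, so (Mᵀy)_{3} = Σᵢ (t^2)·yᵢ = (1)·(-3) + (0)·(-3) + (9)·(-24) + (16)·(-46) = -955.

-955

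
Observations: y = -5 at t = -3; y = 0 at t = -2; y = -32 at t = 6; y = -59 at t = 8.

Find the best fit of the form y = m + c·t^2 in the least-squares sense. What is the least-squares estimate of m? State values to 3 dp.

m = 3.810

The normal system AᵀA·[m, c]ᵀ = Aᵀy is [[4, 113]; [113, 5489]]·[m, c]ᵀ = [-96, -4973]ᵀ.
det = 4·5489 − 113² = 9187.
m = ((-96)·5489 − 113·(-4973))/9187 = 35005/9187; c = (4·(-4973) − 113·(-96))/9187 = -9044/9187.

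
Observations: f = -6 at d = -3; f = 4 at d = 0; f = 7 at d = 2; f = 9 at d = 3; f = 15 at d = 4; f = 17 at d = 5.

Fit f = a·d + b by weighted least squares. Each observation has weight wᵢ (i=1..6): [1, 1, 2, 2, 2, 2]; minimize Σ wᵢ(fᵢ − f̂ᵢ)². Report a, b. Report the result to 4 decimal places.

From the data, Σwᵢ·d·d = 117, Σwᵢ·d = 25, Σwᵢ·1 = 10.
And Σwᵢ·d·f = 390, Σwᵢ·f = 94.
Eliminating b: 10·(row 1) − 25·(row 2) gives 545·a = 10·390 − 25·94 = 1550, so a = 310/109.
Then b = (94 − 25·(310/109))/10 = 1248/545.

a = 2.8440, b = 2.2899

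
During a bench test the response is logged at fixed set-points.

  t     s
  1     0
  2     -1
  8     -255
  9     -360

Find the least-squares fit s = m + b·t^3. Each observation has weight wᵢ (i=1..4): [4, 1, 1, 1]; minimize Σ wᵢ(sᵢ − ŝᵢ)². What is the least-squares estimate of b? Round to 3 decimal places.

Compute the Gram sums: Σwᵢ·1 = 7, Σwᵢ·t^3 = 1253, Σwᵢ·t^3·t^3 = 793653.
Moment sums: Σwᵢ·s = -616, Σwᵢ·t^3·s = -393008.
Eliminating b: 793653·(row 1) − 1253·(row 2) gives 3985562·m = 793653·(-616) − 1253·(-393008) = 3548776, so m = 36212/40669.
Then b = ((-393008) − 1253·(36212/40669))/793653 = -20196/40669.

b = -0.497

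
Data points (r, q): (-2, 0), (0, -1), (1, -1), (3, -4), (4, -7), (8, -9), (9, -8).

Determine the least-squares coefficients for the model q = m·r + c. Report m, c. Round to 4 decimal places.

The normal equations are: 175·m + 23·c = -185;  23·m + 7·c = -30.
det = 175·7 − 23² = 696.
m = ((-185)·7 − 23·(-30))/696 = -605/696; c = (175·(-30) − 23·(-185))/696 = -995/696.

m = -0.8693, c = -1.4296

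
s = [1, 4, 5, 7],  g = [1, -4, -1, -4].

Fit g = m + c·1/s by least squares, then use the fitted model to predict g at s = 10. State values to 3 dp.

Sums needed: Σ1 = 4, Σ1/s = 223/140, Σ1/s·1/s = 22009/19600.
And Σg = -8, Σ1/s·g = -27/35.
Δ = 4·(22009/19600) − (223/140)² = 38307/19600.
m = ((-8)·(22009/19600) − (223/140)·(-27/35))/(38307/19600) = -151988/38307; c = (4·(-27/35) − (223/140)·(-8))/(38307/19600) = 189280/38307.
At s = 10: ĝ = (-151988/38307)·(1) + (189280/38307)·(1/10) = -133060/38307.

ĝ = -3.474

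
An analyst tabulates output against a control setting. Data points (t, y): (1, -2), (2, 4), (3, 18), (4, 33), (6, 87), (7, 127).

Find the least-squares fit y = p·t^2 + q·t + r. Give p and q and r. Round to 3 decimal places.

p = 3.148, q = -3.995, r = -0.514

Setting ∂/∂p … = 0 gives: 4051·p + 659·q + 115·r = 10059;  659·p + 115·q + 23·r = 1603;  115·p + 23·q + 6·r = 267.
(Σt^2·t^2 = 4051, Σt^2·t = 659, Σt^2 = 115, Σt·t = 115, Σt = 23, Σ1 = 6, Σt^2·y = 10059, Σt·y = 1603, Σy = 267.)
Row-reducing yields p = 661/210, q = -839/210, r = -18/35.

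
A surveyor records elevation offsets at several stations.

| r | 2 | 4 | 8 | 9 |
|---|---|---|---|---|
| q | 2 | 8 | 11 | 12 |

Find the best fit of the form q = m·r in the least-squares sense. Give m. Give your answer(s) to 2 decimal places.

With design matrix X, XᵀX = [[165]] and Xᵀq = [232]ᵀ.
m = 232/165 = 1.40606.

m = 1.41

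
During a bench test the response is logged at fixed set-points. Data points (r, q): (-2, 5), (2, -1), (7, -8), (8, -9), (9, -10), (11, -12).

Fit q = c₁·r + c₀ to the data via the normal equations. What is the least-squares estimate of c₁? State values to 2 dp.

c₁ = -1.33

The normal equations are: 323·c₁ + 35·c₀ = -362;  35·c₁ + 6·c₀ = -35.
Eliminating c₀: 6·(row 1) − 35·(row 2) gives 713·c₁ = 6·(-362) − 35·(-35) = -947, so c₁ = -947/713.
Then c₀ = ((-35) − 35·(-947/713))/6 = 1365/713.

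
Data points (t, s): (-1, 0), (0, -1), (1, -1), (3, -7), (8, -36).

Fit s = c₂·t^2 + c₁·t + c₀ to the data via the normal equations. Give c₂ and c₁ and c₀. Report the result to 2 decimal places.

c₂ = -0.46, c₁ = -0.73, c₀ = -0.42

Sums needed: Σt^2·t^2 = 4179, Σt^2·t = 539, Σt^2 = 75, Σt·t = 75, Σt = 11, Σ1 = 5.
And Σt^2·s = -2368, Σt·s = -310, Σs = -45.
Row-reducing yields c₂ = -8863/19084, c₁ = -14015/19084, c₀ = -3989/9542.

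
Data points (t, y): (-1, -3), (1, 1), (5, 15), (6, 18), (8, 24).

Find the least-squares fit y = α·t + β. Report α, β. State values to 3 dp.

Forming MᵀM = [[127, 19]; [19, 5]] and Mᵀy = [379, 55]ᵀ gives MᵀM·[α, β]ᵀ = Mᵀy.
Δ = 127·5 − 19² = 274.
α = (379·5 − 19·55)/274 = 425/137; β = (127·55 − 19·379)/274 = -108/137.

α = 3.102, β = -0.788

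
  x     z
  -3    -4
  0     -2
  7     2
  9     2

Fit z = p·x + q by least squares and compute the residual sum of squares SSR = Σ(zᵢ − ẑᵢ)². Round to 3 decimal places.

SSR = 0.641

The normal equations are: 139·p + 13·q = 44;  13·p + 4·q = -2.
(Σx·x = 139, Σx = 13, Σ1 = 4, Σx·z = 44, Σz = -2.)
Eliminating q: 4·(row 1) − 13·(row 2) gives 387·p = 4·44 − 13·(-2) = 202, so p = 202/387.
Then q = ((-2) − 13·(202/387))/4 = -850/387.
Residuals: -92/387, 76/387, 70/129, -194/387; SSR = 248/387.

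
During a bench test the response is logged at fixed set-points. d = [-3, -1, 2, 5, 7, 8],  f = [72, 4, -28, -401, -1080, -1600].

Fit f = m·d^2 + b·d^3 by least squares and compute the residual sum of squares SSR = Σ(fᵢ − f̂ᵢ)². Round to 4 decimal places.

With design matrix X, XᵀX = [[7220, 52488]; [52488, 396212]] and Xᵀf = [-164805, -1241937]ᵀ.
Eliminating b: 396212·(row 1) − 52488·(row 2) gives 105660496·m = 396212·(-164805) − 52488·(-1241937) = -110929404, so m = -27732351/26415124.
Then b = ((-1241937) − 52488·(-27732351/26415124))/396212 = -79125075/26415124.
Residuals: 7551531/13207562, 13566943/6603781, 1076633/6603781, -4260787/13207562, -7386999/6603781, 5677616/6603781; SSR = 88076555/13207562.

SSR = 6.6686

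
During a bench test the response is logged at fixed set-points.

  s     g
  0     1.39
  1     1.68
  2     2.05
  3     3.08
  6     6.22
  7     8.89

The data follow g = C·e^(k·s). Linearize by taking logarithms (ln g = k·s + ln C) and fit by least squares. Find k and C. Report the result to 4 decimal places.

k = 0.2668, C = 1.3129

Taking logs, ln g = k·s + ln C, so regress ln g on s.
AᵀA = [[99.0000, 19.0000]; [19.0000, 6]], rhs = [31.5904, 6.7036]ᵀ  (here Σs = 19.0000, Σ(s)² = 99.0000, Σln g = 6.7036, Σs·ln g = 31.5904).
Δ = 99.0000·6 − (19.0000)² = 233.0000; k = (31.5904·6 − 19.0000·6.7036)/233.0000 = 0.26684, ln C = (99.0000·6.7036 − 19.0000·31.5904)/233.0000 = 0.27226, so C = exp(0.27226) = 1.31292.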